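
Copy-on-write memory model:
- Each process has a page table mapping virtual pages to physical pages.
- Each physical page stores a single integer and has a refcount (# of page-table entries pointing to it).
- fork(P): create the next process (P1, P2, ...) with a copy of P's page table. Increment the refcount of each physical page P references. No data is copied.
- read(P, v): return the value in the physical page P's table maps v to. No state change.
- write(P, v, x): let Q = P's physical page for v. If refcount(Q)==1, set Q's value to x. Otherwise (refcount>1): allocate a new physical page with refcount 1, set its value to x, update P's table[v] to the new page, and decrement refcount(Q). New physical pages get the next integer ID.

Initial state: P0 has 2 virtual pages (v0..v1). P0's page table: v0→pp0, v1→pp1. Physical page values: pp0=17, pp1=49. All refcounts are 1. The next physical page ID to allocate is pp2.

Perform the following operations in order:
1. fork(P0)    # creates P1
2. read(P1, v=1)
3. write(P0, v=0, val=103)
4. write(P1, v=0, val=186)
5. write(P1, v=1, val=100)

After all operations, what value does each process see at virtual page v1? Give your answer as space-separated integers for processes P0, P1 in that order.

Op 1: fork(P0) -> P1. 2 ppages; refcounts: pp0:2 pp1:2
Op 2: read(P1, v1) -> 49. No state change.
Op 3: write(P0, v0, 103). refcount(pp0)=2>1 -> COPY to pp2. 3 ppages; refcounts: pp0:1 pp1:2 pp2:1
Op 4: write(P1, v0, 186). refcount(pp0)=1 -> write in place. 3 ppages; refcounts: pp0:1 pp1:2 pp2:1
Op 5: write(P1, v1, 100). refcount(pp1)=2>1 -> COPY to pp3. 4 ppages; refcounts: pp0:1 pp1:1 pp2:1 pp3:1
P0: v1 -> pp1 = 49
P1: v1 -> pp3 = 100

Answer: 49 100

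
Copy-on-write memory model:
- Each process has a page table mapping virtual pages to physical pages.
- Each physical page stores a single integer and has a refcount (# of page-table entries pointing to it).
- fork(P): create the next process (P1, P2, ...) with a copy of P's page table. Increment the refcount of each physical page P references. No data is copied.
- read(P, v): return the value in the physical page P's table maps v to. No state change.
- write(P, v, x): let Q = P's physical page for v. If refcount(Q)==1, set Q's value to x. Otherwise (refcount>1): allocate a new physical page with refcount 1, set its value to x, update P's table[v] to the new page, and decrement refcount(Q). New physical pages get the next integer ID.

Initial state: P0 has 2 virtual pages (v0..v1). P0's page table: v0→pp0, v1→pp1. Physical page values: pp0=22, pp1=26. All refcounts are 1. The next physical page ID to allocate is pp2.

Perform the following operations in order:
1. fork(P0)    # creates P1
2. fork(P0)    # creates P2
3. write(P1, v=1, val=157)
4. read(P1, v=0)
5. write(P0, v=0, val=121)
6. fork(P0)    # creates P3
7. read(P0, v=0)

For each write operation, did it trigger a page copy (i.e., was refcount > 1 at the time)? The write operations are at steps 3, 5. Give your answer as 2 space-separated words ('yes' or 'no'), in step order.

Op 1: fork(P0) -> P1. 2 ppages; refcounts: pp0:2 pp1:2
Op 2: fork(P0) -> P2. 2 ppages; refcounts: pp0:3 pp1:3
Op 3: write(P1, v1, 157). refcount(pp1)=3>1 -> COPY to pp2. 3 ppages; refcounts: pp0:3 pp1:2 pp2:1
Op 4: read(P1, v0) -> 22. No state change.
Op 5: write(P0, v0, 121). refcount(pp0)=3>1 -> COPY to pp3. 4 ppages; refcounts: pp0:2 pp1:2 pp2:1 pp3:1
Op 6: fork(P0) -> P3. 4 ppages; refcounts: pp0:2 pp1:3 pp2:1 pp3:2
Op 7: read(P0, v0) -> 121. No state change.

yes yes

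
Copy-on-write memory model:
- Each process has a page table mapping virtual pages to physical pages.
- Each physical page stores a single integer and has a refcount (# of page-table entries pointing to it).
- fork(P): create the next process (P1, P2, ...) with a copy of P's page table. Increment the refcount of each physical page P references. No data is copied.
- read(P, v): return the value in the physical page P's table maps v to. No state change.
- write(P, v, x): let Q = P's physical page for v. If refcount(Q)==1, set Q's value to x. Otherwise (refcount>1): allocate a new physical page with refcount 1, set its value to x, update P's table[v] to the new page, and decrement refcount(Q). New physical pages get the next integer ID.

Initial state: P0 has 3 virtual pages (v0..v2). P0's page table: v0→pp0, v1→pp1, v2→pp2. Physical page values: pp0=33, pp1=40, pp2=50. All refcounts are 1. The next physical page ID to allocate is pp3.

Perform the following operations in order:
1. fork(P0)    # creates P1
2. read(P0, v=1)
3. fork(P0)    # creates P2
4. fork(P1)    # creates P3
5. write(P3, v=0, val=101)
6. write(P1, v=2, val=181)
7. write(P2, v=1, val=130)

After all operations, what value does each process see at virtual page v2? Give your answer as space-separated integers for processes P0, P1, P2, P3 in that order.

Answer: 50 181 50 50

Derivation:
Op 1: fork(P0) -> P1. 3 ppages; refcounts: pp0:2 pp1:2 pp2:2
Op 2: read(P0, v1) -> 40. No state change.
Op 3: fork(P0) -> P2. 3 ppages; refcounts: pp0:3 pp1:3 pp2:3
Op 4: fork(P1) -> P3. 3 ppages; refcounts: pp0:4 pp1:4 pp2:4
Op 5: write(P3, v0, 101). refcount(pp0)=4>1 -> COPY to pp3. 4 ppages; refcounts: pp0:3 pp1:4 pp2:4 pp3:1
Op 6: write(P1, v2, 181). refcount(pp2)=4>1 -> COPY to pp4. 5 ppages; refcounts: pp0:3 pp1:4 pp2:3 pp3:1 pp4:1
Op 7: write(P2, v1, 130). refcount(pp1)=4>1 -> COPY to pp5. 6 ppages; refcounts: pp0:3 pp1:3 pp2:3 pp3:1 pp4:1 pp5:1
P0: v2 -> pp2 = 50
P1: v2 -> pp4 = 181
P2: v2 -> pp2 = 50
P3: v2 -> pp2 = 50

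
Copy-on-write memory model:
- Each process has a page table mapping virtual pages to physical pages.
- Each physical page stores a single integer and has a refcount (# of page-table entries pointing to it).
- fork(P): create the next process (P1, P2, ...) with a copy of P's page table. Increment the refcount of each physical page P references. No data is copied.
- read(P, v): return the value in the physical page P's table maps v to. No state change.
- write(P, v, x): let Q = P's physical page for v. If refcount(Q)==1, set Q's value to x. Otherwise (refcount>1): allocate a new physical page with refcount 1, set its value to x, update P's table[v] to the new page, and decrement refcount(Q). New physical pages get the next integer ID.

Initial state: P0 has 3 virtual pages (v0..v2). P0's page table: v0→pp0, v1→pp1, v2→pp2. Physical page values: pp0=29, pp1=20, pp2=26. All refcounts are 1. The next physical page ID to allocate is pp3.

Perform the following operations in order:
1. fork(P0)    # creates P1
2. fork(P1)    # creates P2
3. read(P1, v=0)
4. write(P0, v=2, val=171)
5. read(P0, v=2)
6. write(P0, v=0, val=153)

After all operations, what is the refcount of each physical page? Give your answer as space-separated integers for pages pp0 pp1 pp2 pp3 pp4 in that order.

Op 1: fork(P0) -> P1. 3 ppages; refcounts: pp0:2 pp1:2 pp2:2
Op 2: fork(P1) -> P2. 3 ppages; refcounts: pp0:3 pp1:3 pp2:3
Op 3: read(P1, v0) -> 29. No state change.
Op 4: write(P0, v2, 171). refcount(pp2)=3>1 -> COPY to pp3. 4 ppages; refcounts: pp0:3 pp1:3 pp2:2 pp3:1
Op 5: read(P0, v2) -> 171. No state change.
Op 6: write(P0, v0, 153). refcount(pp0)=3>1 -> COPY to pp4. 5 ppages; refcounts: pp0:2 pp1:3 pp2:2 pp3:1 pp4:1

Answer: 2 3 2 1 1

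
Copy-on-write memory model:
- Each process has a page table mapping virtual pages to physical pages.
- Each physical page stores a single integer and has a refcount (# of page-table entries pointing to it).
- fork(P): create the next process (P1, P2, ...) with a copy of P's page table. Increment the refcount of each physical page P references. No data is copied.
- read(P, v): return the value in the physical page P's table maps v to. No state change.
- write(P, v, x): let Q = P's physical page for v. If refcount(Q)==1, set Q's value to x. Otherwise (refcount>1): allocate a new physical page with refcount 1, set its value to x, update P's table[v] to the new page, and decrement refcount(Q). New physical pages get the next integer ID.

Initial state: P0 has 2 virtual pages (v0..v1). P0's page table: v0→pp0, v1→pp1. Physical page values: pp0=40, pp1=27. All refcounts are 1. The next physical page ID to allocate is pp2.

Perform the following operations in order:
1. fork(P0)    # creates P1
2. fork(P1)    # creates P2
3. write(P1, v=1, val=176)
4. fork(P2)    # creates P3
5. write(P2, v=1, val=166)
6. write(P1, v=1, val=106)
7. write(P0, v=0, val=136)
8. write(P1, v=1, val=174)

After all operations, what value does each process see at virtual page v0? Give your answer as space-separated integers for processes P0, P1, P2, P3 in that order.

Op 1: fork(P0) -> P1. 2 ppages; refcounts: pp0:2 pp1:2
Op 2: fork(P1) -> P2. 2 ppages; refcounts: pp0:3 pp1:3
Op 3: write(P1, v1, 176). refcount(pp1)=3>1 -> COPY to pp2. 3 ppages; refcounts: pp0:3 pp1:2 pp2:1
Op 4: fork(P2) -> P3. 3 ppages; refcounts: pp0:4 pp1:3 pp2:1
Op 5: write(P2, v1, 166). refcount(pp1)=3>1 -> COPY to pp3. 4 ppages; refcounts: pp0:4 pp1:2 pp2:1 pp3:1
Op 6: write(P1, v1, 106). refcount(pp2)=1 -> write in place. 4 ppages; refcounts: pp0:4 pp1:2 pp2:1 pp3:1
Op 7: write(P0, v0, 136). refcount(pp0)=4>1 -> COPY to pp4. 5 ppages; refcounts: pp0:3 pp1:2 pp2:1 pp3:1 pp4:1
Op 8: write(P1, v1, 174). refcount(pp2)=1 -> write in place. 5 ppages; refcounts: pp0:3 pp1:2 pp2:1 pp3:1 pp4:1
P0: v0 -> pp4 = 136
P1: v0 -> pp0 = 40
P2: v0 -> pp0 = 40
P3: v0 -> pp0 = 40

Answer: 136 40 40 40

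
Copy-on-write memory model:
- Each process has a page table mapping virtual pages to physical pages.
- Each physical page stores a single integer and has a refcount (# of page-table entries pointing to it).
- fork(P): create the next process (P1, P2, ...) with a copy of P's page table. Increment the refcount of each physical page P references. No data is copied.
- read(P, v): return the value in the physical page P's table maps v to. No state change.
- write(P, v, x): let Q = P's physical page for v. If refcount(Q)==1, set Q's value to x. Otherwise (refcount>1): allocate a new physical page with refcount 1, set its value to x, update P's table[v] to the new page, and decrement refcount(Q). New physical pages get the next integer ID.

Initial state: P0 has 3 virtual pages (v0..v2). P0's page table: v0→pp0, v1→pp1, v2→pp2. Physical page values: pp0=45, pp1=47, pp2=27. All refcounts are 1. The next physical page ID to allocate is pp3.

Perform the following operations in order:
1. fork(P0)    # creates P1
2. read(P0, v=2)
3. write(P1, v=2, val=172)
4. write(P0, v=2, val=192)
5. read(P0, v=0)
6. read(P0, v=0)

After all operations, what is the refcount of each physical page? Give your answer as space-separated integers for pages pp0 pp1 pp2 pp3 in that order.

Op 1: fork(P0) -> P1. 3 ppages; refcounts: pp0:2 pp1:2 pp2:2
Op 2: read(P0, v2) -> 27. No state change.
Op 3: write(P1, v2, 172). refcount(pp2)=2>1 -> COPY to pp3. 4 ppages; refcounts: pp0:2 pp1:2 pp2:1 pp3:1
Op 4: write(P0, v2, 192). refcount(pp2)=1 -> write in place. 4 ppages; refcounts: pp0:2 pp1:2 pp2:1 pp3:1
Op 5: read(P0, v0) -> 45. No state change.
Op 6: read(P0, v0) -> 45. No state change.

Answer: 2 2 1 1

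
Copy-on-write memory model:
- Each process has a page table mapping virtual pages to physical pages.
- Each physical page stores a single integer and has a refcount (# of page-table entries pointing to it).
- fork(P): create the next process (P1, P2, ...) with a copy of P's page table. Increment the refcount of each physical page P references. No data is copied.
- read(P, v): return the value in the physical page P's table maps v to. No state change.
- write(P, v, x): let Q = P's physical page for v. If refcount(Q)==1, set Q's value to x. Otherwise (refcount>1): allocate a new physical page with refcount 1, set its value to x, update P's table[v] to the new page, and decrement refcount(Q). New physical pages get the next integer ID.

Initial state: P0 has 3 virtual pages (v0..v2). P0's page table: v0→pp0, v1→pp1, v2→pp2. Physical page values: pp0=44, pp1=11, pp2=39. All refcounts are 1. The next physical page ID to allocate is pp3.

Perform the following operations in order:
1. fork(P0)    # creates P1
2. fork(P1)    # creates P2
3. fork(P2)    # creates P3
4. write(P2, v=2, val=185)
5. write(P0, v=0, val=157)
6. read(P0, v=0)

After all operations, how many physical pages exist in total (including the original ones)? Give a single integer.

Op 1: fork(P0) -> P1. 3 ppages; refcounts: pp0:2 pp1:2 pp2:2
Op 2: fork(P1) -> P2. 3 ppages; refcounts: pp0:3 pp1:3 pp2:3
Op 3: fork(P2) -> P3. 3 ppages; refcounts: pp0:4 pp1:4 pp2:4
Op 4: write(P2, v2, 185). refcount(pp2)=4>1 -> COPY to pp3. 4 ppages; refcounts: pp0:4 pp1:4 pp2:3 pp3:1
Op 5: write(P0, v0, 157). refcount(pp0)=4>1 -> COPY to pp4. 5 ppages; refcounts: pp0:3 pp1:4 pp2:3 pp3:1 pp4:1
Op 6: read(P0, v0) -> 157. No state change.

Answer: 5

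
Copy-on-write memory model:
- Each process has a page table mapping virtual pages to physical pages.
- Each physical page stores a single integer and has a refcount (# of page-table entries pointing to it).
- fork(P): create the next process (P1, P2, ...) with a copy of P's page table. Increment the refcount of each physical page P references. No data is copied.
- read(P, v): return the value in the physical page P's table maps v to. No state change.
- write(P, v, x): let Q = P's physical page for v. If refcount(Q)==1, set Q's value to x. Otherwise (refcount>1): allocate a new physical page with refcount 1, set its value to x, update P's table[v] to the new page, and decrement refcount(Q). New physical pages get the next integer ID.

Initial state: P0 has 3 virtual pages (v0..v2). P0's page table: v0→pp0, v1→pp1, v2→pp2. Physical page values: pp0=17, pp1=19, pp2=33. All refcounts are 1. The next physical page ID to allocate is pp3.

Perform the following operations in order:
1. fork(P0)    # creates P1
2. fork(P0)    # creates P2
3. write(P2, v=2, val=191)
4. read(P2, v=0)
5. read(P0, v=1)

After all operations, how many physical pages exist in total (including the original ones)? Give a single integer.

Op 1: fork(P0) -> P1. 3 ppages; refcounts: pp0:2 pp1:2 pp2:2
Op 2: fork(P0) -> P2. 3 ppages; refcounts: pp0:3 pp1:3 pp2:3
Op 3: write(P2, v2, 191). refcount(pp2)=3>1 -> COPY to pp3. 4 ppages; refcounts: pp0:3 pp1:3 pp2:2 pp3:1
Op 4: read(P2, v0) -> 17. No state change.
Op 5: read(P0, v1) -> 19. No state change.

Answer: 4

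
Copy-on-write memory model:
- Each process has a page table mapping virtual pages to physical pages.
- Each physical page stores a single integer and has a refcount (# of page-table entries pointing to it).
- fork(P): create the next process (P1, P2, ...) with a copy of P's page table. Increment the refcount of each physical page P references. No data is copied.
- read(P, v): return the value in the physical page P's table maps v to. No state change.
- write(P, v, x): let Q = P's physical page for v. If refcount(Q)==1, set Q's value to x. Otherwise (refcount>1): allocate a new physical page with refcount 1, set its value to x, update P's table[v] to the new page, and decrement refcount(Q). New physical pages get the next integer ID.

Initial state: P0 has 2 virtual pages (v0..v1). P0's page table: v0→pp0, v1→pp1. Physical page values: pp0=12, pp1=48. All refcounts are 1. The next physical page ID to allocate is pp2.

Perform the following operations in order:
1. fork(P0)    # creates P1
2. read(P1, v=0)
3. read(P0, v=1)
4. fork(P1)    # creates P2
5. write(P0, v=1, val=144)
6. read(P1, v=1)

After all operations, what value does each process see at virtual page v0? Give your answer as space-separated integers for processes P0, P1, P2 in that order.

Op 1: fork(P0) -> P1. 2 ppages; refcounts: pp0:2 pp1:2
Op 2: read(P1, v0) -> 12. No state change.
Op 3: read(P0, v1) -> 48. No state change.
Op 4: fork(P1) -> P2. 2 ppages; refcounts: pp0:3 pp1:3
Op 5: write(P0, v1, 144). refcount(pp1)=3>1 -> COPY to pp2. 3 ppages; refcounts: pp0:3 pp1:2 pp2:1
Op 6: read(P1, v1) -> 48. No state change.
P0: v0 -> pp0 = 12
P1: v0 -> pp0 = 12
P2: v0 -> pp0 = 12

Answer: 12 12 12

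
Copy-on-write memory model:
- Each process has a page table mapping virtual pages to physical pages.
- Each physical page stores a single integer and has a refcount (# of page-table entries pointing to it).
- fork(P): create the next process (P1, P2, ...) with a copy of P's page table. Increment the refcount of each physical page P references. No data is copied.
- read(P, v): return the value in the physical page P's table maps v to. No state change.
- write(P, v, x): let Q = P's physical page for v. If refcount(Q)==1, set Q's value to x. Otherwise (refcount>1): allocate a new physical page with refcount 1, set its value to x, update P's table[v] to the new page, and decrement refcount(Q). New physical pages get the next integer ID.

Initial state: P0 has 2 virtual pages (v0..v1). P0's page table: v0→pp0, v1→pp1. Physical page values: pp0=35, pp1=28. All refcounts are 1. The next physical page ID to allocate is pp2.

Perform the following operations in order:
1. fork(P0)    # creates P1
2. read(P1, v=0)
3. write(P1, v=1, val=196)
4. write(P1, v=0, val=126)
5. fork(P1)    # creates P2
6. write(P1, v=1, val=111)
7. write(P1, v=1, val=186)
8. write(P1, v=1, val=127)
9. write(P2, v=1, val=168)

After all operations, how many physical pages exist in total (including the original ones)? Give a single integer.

Op 1: fork(P0) -> P1. 2 ppages; refcounts: pp0:2 pp1:2
Op 2: read(P1, v0) -> 35. No state change.
Op 3: write(P1, v1, 196). refcount(pp1)=2>1 -> COPY to pp2. 3 ppages; refcounts: pp0:2 pp1:1 pp2:1
Op 4: write(P1, v0, 126). refcount(pp0)=2>1 -> COPY to pp3. 4 ppages; refcounts: pp0:1 pp1:1 pp2:1 pp3:1
Op 5: fork(P1) -> P2. 4 ppages; refcounts: pp0:1 pp1:1 pp2:2 pp3:2
Op 6: write(P1, v1, 111). refcount(pp2)=2>1 -> COPY to pp4. 5 ppages; refcounts: pp0:1 pp1:1 pp2:1 pp3:2 pp4:1
Op 7: write(P1, v1, 186). refcount(pp4)=1 -> write in place. 5 ppages; refcounts: pp0:1 pp1:1 pp2:1 pp3:2 pp4:1
Op 8: write(P1, v1, 127). refcount(pp4)=1 -> write in place. 5 ppages; refcounts: pp0:1 pp1:1 pp2:1 pp3:2 pp4:1
Op 9: write(P2, v1, 168). refcount(pp2)=1 -> write in place. 5 ppages; refcounts: pp0:1 pp1:1 pp2:1 pp3:2 pp4:1

Answer: 5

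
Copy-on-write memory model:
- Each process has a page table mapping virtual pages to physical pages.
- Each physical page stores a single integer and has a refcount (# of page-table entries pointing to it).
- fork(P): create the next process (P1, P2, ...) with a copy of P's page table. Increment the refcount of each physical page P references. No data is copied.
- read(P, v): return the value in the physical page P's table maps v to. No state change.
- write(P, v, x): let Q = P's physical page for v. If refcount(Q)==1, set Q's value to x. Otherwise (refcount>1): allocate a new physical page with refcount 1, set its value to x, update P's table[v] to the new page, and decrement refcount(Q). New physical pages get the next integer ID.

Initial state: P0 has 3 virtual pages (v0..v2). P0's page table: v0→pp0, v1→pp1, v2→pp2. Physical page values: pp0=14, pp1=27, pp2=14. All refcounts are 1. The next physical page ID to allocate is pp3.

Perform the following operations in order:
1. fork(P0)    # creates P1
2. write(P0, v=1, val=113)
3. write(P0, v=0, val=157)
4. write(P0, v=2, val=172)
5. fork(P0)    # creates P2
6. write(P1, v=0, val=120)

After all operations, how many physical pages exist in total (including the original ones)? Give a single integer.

Op 1: fork(P0) -> P1. 3 ppages; refcounts: pp0:2 pp1:2 pp2:2
Op 2: write(P0, v1, 113). refcount(pp1)=2>1 -> COPY to pp3. 4 ppages; refcounts: pp0:2 pp1:1 pp2:2 pp3:1
Op 3: write(P0, v0, 157). refcount(pp0)=2>1 -> COPY to pp4. 5 ppages; refcounts: pp0:1 pp1:1 pp2:2 pp3:1 pp4:1
Op 4: write(P0, v2, 172). refcount(pp2)=2>1 -> COPY to pp5. 6 ppages; refcounts: pp0:1 pp1:1 pp2:1 pp3:1 pp4:1 pp5:1
Op 5: fork(P0) -> P2. 6 ppages; refcounts: pp0:1 pp1:1 pp2:1 pp3:2 pp4:2 pp5:2
Op 6: write(P1, v0, 120). refcount(pp0)=1 -> write in place. 6 ppages; refcounts: pp0:1 pp1:1 pp2:1 pp3:2 pp4:2 pp5:2

Answer: 6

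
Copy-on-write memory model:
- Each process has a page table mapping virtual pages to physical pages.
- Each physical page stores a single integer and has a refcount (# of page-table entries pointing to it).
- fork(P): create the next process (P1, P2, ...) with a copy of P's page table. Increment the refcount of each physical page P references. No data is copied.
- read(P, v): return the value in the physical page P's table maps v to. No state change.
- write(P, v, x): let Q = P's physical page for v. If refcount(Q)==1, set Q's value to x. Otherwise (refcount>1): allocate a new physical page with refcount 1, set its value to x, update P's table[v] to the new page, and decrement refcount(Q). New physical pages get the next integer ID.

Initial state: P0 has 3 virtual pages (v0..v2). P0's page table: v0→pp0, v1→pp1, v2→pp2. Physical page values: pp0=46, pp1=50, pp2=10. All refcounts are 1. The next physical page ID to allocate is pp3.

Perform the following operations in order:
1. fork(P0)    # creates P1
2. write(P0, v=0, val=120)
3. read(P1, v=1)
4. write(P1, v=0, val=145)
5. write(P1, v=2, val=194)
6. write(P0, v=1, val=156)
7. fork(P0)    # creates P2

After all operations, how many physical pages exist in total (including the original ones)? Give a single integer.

Answer: 6

Derivation:
Op 1: fork(P0) -> P1. 3 ppages; refcounts: pp0:2 pp1:2 pp2:2
Op 2: write(P0, v0, 120). refcount(pp0)=2>1 -> COPY to pp3. 4 ppages; refcounts: pp0:1 pp1:2 pp2:2 pp3:1
Op 3: read(P1, v1) -> 50. No state change.
Op 4: write(P1, v0, 145). refcount(pp0)=1 -> write in place. 4 ppages; refcounts: pp0:1 pp1:2 pp2:2 pp3:1
Op 5: write(P1, v2, 194). refcount(pp2)=2>1 -> COPY to pp4. 5 ppages; refcounts: pp0:1 pp1:2 pp2:1 pp3:1 pp4:1
Op 6: write(P0, v1, 156). refcount(pp1)=2>1 -> COPY to pp5. 6 ppages; refcounts: pp0:1 pp1:1 pp2:1 pp3:1 pp4:1 pp5:1
Op 7: fork(P0) -> P2. 6 ppages; refcounts: pp0:1 pp1:1 pp2:2 pp3:2 pp4:1 pp5:2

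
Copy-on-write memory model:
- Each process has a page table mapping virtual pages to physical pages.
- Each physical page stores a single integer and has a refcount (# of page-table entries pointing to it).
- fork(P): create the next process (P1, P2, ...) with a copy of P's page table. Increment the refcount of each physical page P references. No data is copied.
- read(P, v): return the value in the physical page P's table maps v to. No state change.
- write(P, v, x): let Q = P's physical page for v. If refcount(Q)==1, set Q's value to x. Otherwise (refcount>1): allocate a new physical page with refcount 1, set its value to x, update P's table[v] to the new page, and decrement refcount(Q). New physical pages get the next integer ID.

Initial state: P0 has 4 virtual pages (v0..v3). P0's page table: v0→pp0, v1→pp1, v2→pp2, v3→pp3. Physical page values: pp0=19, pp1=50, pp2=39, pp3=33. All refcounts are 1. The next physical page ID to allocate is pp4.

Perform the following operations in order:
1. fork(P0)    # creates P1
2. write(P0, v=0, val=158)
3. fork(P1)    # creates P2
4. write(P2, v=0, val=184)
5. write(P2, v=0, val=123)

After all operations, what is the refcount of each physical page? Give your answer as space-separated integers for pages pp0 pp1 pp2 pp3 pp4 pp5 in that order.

Answer: 1 3 3 3 1 1

Derivation:
Op 1: fork(P0) -> P1. 4 ppages; refcounts: pp0:2 pp1:2 pp2:2 pp3:2
Op 2: write(P0, v0, 158). refcount(pp0)=2>1 -> COPY to pp4. 5 ppages; refcounts: pp0:1 pp1:2 pp2:2 pp3:2 pp4:1
Op 3: fork(P1) -> P2. 5 ppages; refcounts: pp0:2 pp1:3 pp2:3 pp3:3 pp4:1
Op 4: write(P2, v0, 184). refcount(pp0)=2>1 -> COPY to pp5. 6 ppages; refcounts: pp0:1 pp1:3 pp2:3 pp3:3 pp4:1 pp5:1
Op 5: write(P2, v0, 123). refcount(pp5)=1 -> write in place. 6 ppages; refcounts: pp0:1 pp1:3 pp2:3 pp3:3 pp4:1 pp5:1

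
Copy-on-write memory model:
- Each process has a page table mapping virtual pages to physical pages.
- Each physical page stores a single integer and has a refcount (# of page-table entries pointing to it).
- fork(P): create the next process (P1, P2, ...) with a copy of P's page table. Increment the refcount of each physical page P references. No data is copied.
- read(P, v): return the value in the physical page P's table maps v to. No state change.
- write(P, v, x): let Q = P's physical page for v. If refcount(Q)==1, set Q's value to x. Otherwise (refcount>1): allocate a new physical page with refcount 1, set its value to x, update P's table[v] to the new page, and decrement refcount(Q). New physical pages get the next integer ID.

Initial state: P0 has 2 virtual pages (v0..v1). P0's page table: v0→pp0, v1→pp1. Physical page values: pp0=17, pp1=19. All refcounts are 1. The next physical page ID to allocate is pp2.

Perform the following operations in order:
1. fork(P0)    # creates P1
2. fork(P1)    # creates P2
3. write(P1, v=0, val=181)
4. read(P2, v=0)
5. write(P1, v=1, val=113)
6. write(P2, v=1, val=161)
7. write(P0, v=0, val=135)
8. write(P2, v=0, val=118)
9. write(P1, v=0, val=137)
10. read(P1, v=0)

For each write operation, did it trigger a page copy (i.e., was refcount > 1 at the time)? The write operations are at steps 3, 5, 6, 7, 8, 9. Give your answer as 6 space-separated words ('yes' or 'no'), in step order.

Op 1: fork(P0) -> P1. 2 ppages; refcounts: pp0:2 pp1:2
Op 2: fork(P1) -> P2. 2 ppages; refcounts: pp0:3 pp1:3
Op 3: write(P1, v0, 181). refcount(pp0)=3>1 -> COPY to pp2. 3 ppages; refcounts: pp0:2 pp1:3 pp2:1
Op 4: read(P2, v0) -> 17. No state change.
Op 5: write(P1, v1, 113). refcount(pp1)=3>1 -> COPY to pp3. 4 ppages; refcounts: pp0:2 pp1:2 pp2:1 pp3:1
Op 6: write(P2, v1, 161). refcount(pp1)=2>1 -> COPY to pp4. 5 ppages; refcounts: pp0:2 pp1:1 pp2:1 pp3:1 pp4:1
Op 7: write(P0, v0, 135). refcount(pp0)=2>1 -> COPY to pp5. 6 ppages; refcounts: pp0:1 pp1:1 pp2:1 pp3:1 pp4:1 pp5:1
Op 8: write(P2, v0, 118). refcount(pp0)=1 -> write in place. 6 ppages; refcounts: pp0:1 pp1:1 pp2:1 pp3:1 pp4:1 pp5:1
Op 9: write(P1, v0, 137). refcount(pp2)=1 -> write in place. 6 ppages; refcounts: pp0:1 pp1:1 pp2:1 pp3:1 pp4:1 pp5:1
Op 10: read(P1, v0) -> 137. No state change.

yes yes yes yes no no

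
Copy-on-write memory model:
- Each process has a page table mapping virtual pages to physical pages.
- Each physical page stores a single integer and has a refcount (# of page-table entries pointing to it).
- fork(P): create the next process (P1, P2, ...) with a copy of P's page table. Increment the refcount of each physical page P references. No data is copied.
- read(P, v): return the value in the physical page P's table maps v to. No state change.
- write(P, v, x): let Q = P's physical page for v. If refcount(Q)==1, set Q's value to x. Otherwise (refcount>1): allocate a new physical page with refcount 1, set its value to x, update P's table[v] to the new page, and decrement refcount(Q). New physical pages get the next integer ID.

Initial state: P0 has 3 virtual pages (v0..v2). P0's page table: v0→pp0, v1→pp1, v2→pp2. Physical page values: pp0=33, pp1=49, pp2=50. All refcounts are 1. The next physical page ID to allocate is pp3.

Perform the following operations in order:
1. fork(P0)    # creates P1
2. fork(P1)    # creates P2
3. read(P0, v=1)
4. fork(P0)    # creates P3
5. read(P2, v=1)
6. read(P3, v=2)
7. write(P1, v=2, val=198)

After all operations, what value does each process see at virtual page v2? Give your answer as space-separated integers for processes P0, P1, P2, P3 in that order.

Answer: 50 198 50 50

Derivation:
Op 1: fork(P0) -> P1. 3 ppages; refcounts: pp0:2 pp1:2 pp2:2
Op 2: fork(P1) -> P2. 3 ppages; refcounts: pp0:3 pp1:3 pp2:3
Op 3: read(P0, v1) -> 49. No state change.
Op 4: fork(P0) -> P3. 3 ppages; refcounts: pp0:4 pp1:4 pp2:4
Op 5: read(P2, v1) -> 49. No state change.
Op 6: read(P3, v2) -> 50. No state change.
Op 7: write(P1, v2, 198). refcount(pp2)=4>1 -> COPY to pp3. 4 ppages; refcounts: pp0:4 pp1:4 pp2:3 pp3:1
P0: v2 -> pp2 = 50
P1: v2 -> pp3 = 198
P2: v2 -> pp2 = 50
P3: v2 -> pp2 = 50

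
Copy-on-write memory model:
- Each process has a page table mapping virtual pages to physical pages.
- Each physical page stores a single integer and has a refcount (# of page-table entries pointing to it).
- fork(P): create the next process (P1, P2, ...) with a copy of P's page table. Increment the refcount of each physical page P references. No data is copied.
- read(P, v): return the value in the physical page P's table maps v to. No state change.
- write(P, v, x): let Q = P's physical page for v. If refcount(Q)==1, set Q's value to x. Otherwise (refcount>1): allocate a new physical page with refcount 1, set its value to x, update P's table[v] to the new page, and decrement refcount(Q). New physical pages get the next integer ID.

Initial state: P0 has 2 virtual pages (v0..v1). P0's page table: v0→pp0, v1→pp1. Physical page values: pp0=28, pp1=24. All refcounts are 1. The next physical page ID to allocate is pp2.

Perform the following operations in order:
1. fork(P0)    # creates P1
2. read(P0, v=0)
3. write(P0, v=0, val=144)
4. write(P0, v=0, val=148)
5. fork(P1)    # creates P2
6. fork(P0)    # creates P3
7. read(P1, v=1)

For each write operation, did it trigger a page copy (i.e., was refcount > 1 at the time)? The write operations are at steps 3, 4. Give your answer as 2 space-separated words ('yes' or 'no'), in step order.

Op 1: fork(P0) -> P1. 2 ppages; refcounts: pp0:2 pp1:2
Op 2: read(P0, v0) -> 28. No state change.
Op 3: write(P0, v0, 144). refcount(pp0)=2>1 -> COPY to pp2. 3 ppages; refcounts: pp0:1 pp1:2 pp2:1
Op 4: write(P0, v0, 148). refcount(pp2)=1 -> write in place. 3 ppages; refcounts: pp0:1 pp1:2 pp2:1
Op 5: fork(P1) -> P2. 3 ppages; refcounts: pp0:2 pp1:3 pp2:1
Op 6: fork(P0) -> P3. 3 ppages; refcounts: pp0:2 pp1:4 pp2:2
Op 7: read(P1, v1) -> 24. No state change.

yes no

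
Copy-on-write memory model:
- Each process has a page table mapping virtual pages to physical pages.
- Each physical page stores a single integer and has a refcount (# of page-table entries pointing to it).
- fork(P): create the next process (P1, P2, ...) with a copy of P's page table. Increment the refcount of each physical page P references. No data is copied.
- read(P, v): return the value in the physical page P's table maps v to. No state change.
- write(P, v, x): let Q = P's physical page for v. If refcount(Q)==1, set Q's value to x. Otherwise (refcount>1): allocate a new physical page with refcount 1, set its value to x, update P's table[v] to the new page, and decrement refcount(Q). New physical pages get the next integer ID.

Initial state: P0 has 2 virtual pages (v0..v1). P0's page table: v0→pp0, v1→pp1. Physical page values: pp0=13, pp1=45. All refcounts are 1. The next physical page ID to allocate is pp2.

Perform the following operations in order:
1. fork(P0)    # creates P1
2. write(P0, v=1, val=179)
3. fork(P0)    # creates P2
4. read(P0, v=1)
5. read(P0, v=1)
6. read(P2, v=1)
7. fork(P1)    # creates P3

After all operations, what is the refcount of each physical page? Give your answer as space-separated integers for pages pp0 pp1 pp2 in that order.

Answer: 4 2 2

Derivation:
Op 1: fork(P0) -> P1. 2 ppages; refcounts: pp0:2 pp1:2
Op 2: write(P0, v1, 179). refcount(pp1)=2>1 -> COPY to pp2. 3 ppages; refcounts: pp0:2 pp1:1 pp2:1
Op 3: fork(P0) -> P2. 3 ppages; refcounts: pp0:3 pp1:1 pp2:2
Op 4: read(P0, v1) -> 179. No state change.
Op 5: read(P0, v1) -> 179. No state change.
Op 6: read(P2, v1) -> 179. No state change.
Op 7: fork(P1) -> P3. 3 ppages; refcounts: pp0:4 pp1:2 pp2:2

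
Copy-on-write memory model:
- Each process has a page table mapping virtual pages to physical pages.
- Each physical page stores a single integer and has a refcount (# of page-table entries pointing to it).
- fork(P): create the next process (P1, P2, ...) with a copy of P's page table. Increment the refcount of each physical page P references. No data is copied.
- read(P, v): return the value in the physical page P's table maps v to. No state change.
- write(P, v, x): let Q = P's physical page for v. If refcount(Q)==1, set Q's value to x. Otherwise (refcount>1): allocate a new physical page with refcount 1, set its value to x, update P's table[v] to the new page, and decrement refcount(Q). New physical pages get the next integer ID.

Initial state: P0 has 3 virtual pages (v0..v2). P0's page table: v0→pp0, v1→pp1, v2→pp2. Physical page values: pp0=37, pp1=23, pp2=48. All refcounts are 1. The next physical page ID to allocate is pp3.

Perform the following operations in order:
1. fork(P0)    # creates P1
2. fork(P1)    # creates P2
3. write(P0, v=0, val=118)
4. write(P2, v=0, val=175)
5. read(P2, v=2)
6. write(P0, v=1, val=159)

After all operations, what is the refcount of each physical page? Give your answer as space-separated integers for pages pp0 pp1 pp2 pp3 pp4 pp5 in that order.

Op 1: fork(P0) -> P1. 3 ppages; refcounts: pp0:2 pp1:2 pp2:2
Op 2: fork(P1) -> P2. 3 ppages; refcounts: pp0:3 pp1:3 pp2:3
Op 3: write(P0, v0, 118). refcount(pp0)=3>1 -> COPY to pp3. 4 ppages; refcounts: pp0:2 pp1:3 pp2:3 pp3:1
Op 4: write(P2, v0, 175). refcount(pp0)=2>1 -> COPY to pp4. 5 ppages; refcounts: pp0:1 pp1:3 pp2:3 pp3:1 pp4:1
Op 5: read(P2, v2) -> 48. No state change.
Op 6: write(P0, v1, 159). refcount(pp1)=3>1 -> COPY to pp5. 6 ppages; refcounts: pp0:1 pp1:2 pp2:3 pp3:1 pp4:1 pp5:1

Answer: 1 2 3 1 1 1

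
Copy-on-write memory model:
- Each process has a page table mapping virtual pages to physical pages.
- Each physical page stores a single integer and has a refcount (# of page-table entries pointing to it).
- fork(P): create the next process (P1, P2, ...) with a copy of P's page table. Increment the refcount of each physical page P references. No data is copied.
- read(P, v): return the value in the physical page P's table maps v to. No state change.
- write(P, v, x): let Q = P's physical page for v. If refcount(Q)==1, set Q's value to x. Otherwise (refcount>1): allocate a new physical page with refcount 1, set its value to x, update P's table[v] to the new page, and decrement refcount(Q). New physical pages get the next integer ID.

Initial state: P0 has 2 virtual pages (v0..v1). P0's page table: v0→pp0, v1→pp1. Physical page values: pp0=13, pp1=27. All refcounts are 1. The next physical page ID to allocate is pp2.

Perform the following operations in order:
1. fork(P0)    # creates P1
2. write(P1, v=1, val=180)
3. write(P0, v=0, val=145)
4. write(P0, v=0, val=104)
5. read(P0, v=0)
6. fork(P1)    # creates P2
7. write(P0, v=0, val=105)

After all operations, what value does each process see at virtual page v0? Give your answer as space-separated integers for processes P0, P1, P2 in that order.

Answer: 105 13 13

Derivation:
Op 1: fork(P0) -> P1. 2 ppages; refcounts: pp0:2 pp1:2
Op 2: write(P1, v1, 180). refcount(pp1)=2>1 -> COPY to pp2. 3 ppages; refcounts: pp0:2 pp1:1 pp2:1
Op 3: write(P0, v0, 145). refcount(pp0)=2>1 -> COPY to pp3. 4 ppages; refcounts: pp0:1 pp1:1 pp2:1 pp3:1
Op 4: write(P0, v0, 104). refcount(pp3)=1 -> write in place. 4 ppages; refcounts: pp0:1 pp1:1 pp2:1 pp3:1
Op 5: read(P0, v0) -> 104. No state change.
Op 6: fork(P1) -> P2. 4 ppages; refcounts: pp0:2 pp1:1 pp2:2 pp3:1
Op 7: write(P0, v0, 105). refcount(pp3)=1 -> write in place. 4 ppages; refcounts: pp0:2 pp1:1 pp2:2 pp3:1
P0: v0 -> pp3 = 105
P1: v0 -> pp0 = 13
P2: v0 -> pp0 = 13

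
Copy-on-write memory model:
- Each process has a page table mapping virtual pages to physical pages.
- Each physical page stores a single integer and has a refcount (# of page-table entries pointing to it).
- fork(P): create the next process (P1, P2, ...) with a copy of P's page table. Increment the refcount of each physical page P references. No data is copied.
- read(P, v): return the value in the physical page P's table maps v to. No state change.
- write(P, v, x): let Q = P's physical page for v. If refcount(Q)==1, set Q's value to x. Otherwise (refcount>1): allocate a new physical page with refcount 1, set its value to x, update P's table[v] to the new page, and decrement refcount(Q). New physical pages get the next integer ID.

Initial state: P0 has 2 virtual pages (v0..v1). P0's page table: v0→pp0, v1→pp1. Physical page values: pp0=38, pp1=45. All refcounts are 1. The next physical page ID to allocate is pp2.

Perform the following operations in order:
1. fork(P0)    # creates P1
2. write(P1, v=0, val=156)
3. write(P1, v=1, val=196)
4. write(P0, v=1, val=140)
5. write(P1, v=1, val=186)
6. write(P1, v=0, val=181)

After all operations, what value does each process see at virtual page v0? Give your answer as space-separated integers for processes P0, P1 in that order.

Answer: 38 181

Derivation:
Op 1: fork(P0) -> P1. 2 ppages; refcounts: pp0:2 pp1:2
Op 2: write(P1, v0, 156). refcount(pp0)=2>1 -> COPY to pp2. 3 ppages; refcounts: pp0:1 pp1:2 pp2:1
Op 3: write(P1, v1, 196). refcount(pp1)=2>1 -> COPY to pp3. 4 ppages; refcounts: pp0:1 pp1:1 pp2:1 pp3:1
Op 4: write(P0, v1, 140). refcount(pp1)=1 -> write in place. 4 ppages; refcounts: pp0:1 pp1:1 pp2:1 pp3:1
Op 5: write(P1, v1, 186). refcount(pp3)=1 -> write in place. 4 ppages; refcounts: pp0:1 pp1:1 pp2:1 pp3:1
Op 6: write(P1, v0, 181). refcount(pp2)=1 -> write in place. 4 ppages; refcounts: pp0:1 pp1:1 pp2:1 pp3:1
P0: v0 -> pp0 = 38
P1: v0 -> pp2 = 181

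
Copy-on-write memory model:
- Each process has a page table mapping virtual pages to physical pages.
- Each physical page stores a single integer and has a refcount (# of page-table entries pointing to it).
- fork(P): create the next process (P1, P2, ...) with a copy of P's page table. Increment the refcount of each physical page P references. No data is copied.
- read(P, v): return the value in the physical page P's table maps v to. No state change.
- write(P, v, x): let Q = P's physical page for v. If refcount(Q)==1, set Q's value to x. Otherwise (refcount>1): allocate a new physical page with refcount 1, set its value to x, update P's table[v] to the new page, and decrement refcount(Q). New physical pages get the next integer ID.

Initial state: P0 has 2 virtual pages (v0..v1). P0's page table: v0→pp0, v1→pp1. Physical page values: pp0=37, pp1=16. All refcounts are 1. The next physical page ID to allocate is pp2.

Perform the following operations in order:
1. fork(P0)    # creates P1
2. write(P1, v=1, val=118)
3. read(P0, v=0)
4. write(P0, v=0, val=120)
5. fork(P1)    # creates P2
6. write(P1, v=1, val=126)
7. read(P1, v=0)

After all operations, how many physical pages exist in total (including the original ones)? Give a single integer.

Op 1: fork(P0) -> P1. 2 ppages; refcounts: pp0:2 pp1:2
Op 2: write(P1, v1, 118). refcount(pp1)=2>1 -> COPY to pp2. 3 ppages; refcounts: pp0:2 pp1:1 pp2:1
Op 3: read(P0, v0) -> 37. No state change.
Op 4: write(P0, v0, 120). refcount(pp0)=2>1 -> COPY to pp3. 4 ppages; refcounts: pp0:1 pp1:1 pp2:1 pp3:1
Op 5: fork(P1) -> P2. 4 ppages; refcounts: pp0:2 pp1:1 pp2:2 pp3:1
Op 6: write(P1, v1, 126). refcount(pp2)=2>1 -> COPY to pp4. 5 ppages; refcounts: pp0:2 pp1:1 pp2:1 pp3:1 pp4:1
Op 7: read(P1, v0) -> 37. No state change.

Answer: 5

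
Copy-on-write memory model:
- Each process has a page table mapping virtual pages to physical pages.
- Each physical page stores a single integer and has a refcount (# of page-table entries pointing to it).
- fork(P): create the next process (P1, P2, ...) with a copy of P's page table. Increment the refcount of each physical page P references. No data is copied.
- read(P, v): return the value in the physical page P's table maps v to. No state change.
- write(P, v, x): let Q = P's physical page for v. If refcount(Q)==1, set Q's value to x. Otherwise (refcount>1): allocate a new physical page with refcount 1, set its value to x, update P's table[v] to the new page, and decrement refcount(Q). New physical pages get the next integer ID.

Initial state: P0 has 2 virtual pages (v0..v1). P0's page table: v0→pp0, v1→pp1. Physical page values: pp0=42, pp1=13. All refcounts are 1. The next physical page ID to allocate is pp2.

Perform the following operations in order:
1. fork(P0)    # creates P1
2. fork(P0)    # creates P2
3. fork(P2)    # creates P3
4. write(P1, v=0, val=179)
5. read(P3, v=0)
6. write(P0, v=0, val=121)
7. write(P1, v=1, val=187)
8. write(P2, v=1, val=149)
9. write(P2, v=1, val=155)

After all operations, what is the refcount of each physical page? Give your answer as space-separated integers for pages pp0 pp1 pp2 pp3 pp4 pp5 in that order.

Answer: 2 2 1 1 1 1

Derivation:
Op 1: fork(P0) -> P1. 2 ppages; refcounts: pp0:2 pp1:2
Op 2: fork(P0) -> P2. 2 ppages; refcounts: pp0:3 pp1:3
Op 3: fork(P2) -> P3. 2 ppages; refcounts: pp0:4 pp1:4
Op 4: write(P1, v0, 179). refcount(pp0)=4>1 -> COPY to pp2. 3 ppages; refcounts: pp0:3 pp1:4 pp2:1
Op 5: read(P3, v0) -> 42. No state change.
Op 6: write(P0, v0, 121). refcount(pp0)=3>1 -> COPY to pp3. 4 ppages; refcounts: pp0:2 pp1:4 pp2:1 pp3:1
Op 7: write(P1, v1, 187). refcount(pp1)=4>1 -> COPY to pp4. 5 ppages; refcounts: pp0:2 pp1:3 pp2:1 pp3:1 pp4:1
Op 8: write(P2, v1, 149). refcount(pp1)=3>1 -> COPY to pp5. 6 ppages; refcounts: pp0:2 pp1:2 pp2:1 pp3:1 pp4:1 pp5:1
Op 9: write(P2, v1, 155). refcount(pp5)=1 -> write in place. 6 ppages; refcounts: pp0:2 pp1:2 pp2:1 pp3:1 pp4:1 pp5:1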